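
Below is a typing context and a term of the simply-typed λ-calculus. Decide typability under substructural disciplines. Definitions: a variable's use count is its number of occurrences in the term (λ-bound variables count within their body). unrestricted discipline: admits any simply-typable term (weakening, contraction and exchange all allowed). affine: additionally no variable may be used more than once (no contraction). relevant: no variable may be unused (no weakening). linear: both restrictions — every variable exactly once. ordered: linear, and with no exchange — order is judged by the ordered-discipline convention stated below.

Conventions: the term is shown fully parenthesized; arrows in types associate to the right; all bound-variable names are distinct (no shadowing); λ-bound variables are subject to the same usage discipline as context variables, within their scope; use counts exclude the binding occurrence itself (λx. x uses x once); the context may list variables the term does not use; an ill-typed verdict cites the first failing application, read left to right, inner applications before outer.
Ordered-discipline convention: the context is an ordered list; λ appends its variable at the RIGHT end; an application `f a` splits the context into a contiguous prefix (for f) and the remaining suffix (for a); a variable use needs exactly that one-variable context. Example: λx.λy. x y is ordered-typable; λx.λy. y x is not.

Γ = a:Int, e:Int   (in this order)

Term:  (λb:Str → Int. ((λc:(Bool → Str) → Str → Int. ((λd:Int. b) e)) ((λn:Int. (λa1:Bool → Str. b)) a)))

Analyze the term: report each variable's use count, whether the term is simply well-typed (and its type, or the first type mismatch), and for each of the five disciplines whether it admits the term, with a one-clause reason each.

variable uses: a ×1; e ×1; b (λ-bound) ×2; c (λ-bound) ×0; d (λ-bound) ×0; n (λ-bound) ×0; a1 (λ-bound) ×0
use order (left to right): b, e, b, a
typing: well-typed at (Str → Int) → Str → Int
ordered: ✗ — uses contraction: b ×2; unused: c, d, n, a1 — weakening required
linear: ✗ — uses contraction: b ×2; unused: c, d, n, a1 — weakening required
affine: ✗ — uses contraction: b ×2
relevant: ✗ — unused: c, d, n, a1 — weakening required
unrestricted: ✓ — simply typable at (Str → Int) → Str → Int; W, C, E all held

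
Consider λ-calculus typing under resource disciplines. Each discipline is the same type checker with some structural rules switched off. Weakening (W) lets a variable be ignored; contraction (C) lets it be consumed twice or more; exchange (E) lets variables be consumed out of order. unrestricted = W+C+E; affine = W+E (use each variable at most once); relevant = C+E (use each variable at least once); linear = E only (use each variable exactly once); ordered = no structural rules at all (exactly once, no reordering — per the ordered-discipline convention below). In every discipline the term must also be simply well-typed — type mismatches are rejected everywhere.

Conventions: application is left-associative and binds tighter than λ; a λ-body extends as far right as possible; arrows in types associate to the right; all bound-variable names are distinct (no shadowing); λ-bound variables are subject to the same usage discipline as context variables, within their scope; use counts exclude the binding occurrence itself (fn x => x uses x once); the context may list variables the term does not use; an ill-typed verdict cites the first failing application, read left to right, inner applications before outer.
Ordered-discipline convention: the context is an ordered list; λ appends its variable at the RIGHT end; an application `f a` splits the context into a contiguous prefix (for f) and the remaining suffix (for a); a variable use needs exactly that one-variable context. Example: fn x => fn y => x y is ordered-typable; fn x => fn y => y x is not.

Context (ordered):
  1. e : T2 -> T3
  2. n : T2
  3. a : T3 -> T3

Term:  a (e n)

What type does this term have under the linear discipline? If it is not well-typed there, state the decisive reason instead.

term : T3
variable uses: e: 1; n: 1; a: 1
left-to-right use order: a, e, n
typing: well-typed at T3
across the five disciplines: ordered ✗, linear ✓, affine ✓, relevant ✓, unrestricted ✓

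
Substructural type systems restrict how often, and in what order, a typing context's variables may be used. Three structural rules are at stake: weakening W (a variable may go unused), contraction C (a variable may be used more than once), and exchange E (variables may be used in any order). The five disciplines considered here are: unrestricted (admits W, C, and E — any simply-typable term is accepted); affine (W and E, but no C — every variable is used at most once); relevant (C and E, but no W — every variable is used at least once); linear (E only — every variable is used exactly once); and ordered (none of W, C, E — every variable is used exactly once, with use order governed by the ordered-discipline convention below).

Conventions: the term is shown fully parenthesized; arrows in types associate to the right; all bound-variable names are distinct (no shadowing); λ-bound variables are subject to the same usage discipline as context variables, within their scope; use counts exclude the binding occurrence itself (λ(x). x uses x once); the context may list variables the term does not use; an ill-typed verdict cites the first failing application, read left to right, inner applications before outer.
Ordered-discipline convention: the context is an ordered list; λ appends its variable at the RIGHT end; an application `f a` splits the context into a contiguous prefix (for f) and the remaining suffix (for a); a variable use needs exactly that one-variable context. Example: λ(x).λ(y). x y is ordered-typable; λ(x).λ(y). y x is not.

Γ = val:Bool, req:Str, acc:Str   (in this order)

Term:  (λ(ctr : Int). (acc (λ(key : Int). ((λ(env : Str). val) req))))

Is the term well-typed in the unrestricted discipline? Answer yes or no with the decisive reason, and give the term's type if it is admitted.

no — the type mismatch rejects it
variable uses: val: 1, req: 1, acc: 1, ctr (λ-bound): 0, key (λ-bound): 0, env (λ-bound): 0
use order (left to right): acc, val, req
typing: ill-typed: non-function type Str applied to an argument
across the five disciplines: ordered ✗ · linear ✗ · affine ✗ · relevant ✗ · unrestricted ✗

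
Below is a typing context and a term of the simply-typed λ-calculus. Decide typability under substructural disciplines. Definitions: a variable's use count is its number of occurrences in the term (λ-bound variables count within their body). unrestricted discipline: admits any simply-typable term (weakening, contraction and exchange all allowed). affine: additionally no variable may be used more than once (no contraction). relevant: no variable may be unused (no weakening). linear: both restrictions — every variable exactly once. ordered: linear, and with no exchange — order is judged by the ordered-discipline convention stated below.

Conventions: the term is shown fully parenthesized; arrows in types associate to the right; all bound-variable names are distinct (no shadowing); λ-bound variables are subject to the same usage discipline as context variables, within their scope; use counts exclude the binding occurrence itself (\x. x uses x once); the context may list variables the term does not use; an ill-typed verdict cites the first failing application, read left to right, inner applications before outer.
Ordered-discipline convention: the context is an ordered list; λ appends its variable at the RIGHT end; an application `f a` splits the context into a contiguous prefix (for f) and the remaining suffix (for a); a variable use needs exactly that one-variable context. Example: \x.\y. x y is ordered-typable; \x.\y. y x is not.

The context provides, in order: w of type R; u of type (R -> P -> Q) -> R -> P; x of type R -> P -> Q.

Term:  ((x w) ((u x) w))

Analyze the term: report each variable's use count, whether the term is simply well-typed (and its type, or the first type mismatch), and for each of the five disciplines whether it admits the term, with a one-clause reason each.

usage: w ×2; u ×1; x ×2
use order (left to right): x, w, u, x, w
typing: well-typed at Q
ordered: ✗, w ×2, x ×2 used more than once (contraction)
linear: ✗, w ×2, x ×2 used more than once (contraction)
affine: ✗, w ×2, x ×2 used more than once (contraction)
relevant: ✓, at least one use each (w, u, x)
unrestricted: ✓, typability at Q is all that's needed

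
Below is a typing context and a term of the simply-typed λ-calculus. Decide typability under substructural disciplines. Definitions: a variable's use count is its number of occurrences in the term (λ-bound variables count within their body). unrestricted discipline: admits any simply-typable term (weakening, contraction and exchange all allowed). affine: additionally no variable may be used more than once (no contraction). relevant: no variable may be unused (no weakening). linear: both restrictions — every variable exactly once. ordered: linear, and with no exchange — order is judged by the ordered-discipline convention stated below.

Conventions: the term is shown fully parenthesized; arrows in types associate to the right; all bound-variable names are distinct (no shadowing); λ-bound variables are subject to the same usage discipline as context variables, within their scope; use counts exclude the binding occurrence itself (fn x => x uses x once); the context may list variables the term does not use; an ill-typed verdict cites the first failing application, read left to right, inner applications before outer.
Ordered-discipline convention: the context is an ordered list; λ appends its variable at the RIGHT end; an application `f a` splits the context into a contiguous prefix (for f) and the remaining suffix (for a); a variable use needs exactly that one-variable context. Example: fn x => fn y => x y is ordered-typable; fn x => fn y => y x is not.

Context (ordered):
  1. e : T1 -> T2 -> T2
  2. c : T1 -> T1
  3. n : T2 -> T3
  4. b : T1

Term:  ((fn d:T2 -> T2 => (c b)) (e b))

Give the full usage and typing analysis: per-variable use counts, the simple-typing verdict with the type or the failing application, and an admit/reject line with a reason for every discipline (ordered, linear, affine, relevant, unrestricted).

use counts: e: 1; c: 1; n: 0; b: 2; d (bound): 0
left-to-right use order: c, b, e, b
typing: ✓ — T1
ordered: ✗ — repeated use of b ×2; n, d never used (weakening)
linear: ✗ — repeated use of b ×2; n, d never used (weakening)
affine: ✗ — repeated use of b ×2
relevant: ✗ — n, d never used (weakening)
unrestricted: ✓ — type-checks (T1) and nothing is barred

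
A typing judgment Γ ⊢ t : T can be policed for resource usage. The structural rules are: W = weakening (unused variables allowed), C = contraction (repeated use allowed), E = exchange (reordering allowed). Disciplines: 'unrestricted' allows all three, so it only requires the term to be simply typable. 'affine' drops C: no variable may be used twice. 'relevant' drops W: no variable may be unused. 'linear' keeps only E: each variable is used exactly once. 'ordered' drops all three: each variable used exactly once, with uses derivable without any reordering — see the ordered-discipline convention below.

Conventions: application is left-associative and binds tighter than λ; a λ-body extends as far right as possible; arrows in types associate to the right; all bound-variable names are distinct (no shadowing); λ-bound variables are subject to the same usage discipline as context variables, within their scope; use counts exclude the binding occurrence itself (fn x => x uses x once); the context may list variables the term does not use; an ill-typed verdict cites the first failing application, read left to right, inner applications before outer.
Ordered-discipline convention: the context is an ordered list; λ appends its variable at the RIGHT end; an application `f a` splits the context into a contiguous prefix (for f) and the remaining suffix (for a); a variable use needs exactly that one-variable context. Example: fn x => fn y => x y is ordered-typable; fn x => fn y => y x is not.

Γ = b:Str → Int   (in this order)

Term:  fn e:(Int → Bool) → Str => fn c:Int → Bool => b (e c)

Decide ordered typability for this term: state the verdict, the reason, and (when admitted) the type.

yes — b, e, c once each; derivable with no W/C/E; term : ((Int → Bool) → Str) → (Int → Bool) → Int
usage: b ×1, e (bound) ×1, c (bound) ×1
left-to-right use order: b, e, c
typing: well-typed at ((Int → Bool) → Str) → (Int → Bool) → Int
per-discipline verdicts: ordered ✓ | linear ✓ | affine ✓ | relevant ✓ | unrestricted ✓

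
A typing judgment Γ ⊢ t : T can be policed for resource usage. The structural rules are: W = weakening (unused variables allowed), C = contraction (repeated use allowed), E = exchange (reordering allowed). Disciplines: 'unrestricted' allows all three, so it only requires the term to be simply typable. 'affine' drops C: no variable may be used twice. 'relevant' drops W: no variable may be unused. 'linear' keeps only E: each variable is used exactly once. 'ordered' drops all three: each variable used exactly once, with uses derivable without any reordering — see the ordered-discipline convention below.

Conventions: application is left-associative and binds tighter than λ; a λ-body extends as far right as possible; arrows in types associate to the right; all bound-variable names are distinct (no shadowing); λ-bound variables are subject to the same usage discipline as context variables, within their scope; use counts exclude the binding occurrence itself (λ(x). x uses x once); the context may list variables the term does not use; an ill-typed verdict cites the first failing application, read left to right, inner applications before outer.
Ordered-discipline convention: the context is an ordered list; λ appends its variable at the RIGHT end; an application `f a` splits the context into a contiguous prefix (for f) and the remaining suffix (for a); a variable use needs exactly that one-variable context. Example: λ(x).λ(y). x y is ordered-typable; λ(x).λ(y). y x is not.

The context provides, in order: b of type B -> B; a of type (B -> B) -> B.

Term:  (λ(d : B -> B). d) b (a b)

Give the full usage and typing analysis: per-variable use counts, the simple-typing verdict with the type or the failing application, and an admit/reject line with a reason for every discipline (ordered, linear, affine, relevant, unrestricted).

use counts: b: 2; a: 1; d (bound): 1
uses in reading order: d, b, a, b
typing: ✓ — B
ordered: ✗ — uses contraction: b ×2
linear: ✗ — uses contraction: b ×2
affine: ✗ — uses contraction: b ×2
relevant: ✓ — b, a, d: all used, weakening unneeded
unrestricted: ✓ — simply typable at B; W, C, E all held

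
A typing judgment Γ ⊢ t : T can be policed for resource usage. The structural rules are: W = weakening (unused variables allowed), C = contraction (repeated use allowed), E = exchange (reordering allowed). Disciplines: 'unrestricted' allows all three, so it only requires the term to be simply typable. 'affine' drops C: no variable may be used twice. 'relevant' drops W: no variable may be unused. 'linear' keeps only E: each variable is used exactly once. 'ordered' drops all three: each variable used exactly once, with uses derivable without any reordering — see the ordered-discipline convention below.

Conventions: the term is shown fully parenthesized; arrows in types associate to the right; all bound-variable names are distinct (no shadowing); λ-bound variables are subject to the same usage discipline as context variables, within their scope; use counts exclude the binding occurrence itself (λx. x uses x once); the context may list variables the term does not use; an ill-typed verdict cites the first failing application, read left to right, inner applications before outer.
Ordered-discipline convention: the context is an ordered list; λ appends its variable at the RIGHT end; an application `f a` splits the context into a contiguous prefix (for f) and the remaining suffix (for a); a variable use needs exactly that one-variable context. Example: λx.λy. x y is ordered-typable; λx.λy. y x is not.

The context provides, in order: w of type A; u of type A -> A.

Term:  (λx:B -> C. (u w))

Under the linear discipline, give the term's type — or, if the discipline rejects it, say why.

not well-typed under linear — needs weakening: x unused
usage: w: 1×, u: 1×, x [bound]: 0×
use order (left to right): u, w
typing: well-typed at (B -> C) -> A
per-discipline verdicts: ordered ✗ · linear ✗ · affine ✓ · relevant ✗ · unrestricted ✓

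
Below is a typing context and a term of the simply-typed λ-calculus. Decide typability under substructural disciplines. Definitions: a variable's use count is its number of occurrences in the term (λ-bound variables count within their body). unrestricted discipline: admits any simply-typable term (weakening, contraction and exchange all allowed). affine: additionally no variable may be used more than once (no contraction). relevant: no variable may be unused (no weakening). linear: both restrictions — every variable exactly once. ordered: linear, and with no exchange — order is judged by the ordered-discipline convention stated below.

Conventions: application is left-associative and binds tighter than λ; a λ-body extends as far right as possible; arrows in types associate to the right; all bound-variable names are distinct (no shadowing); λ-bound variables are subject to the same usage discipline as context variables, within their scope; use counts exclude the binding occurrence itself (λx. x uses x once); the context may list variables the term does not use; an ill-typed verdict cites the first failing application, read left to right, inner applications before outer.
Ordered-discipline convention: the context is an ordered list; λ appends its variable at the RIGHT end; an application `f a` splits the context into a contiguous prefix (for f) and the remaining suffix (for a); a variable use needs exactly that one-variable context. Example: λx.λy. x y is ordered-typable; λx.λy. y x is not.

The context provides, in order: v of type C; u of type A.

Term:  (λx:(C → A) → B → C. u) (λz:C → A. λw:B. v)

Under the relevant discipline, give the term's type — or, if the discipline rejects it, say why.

not well-typed under relevant — needs weakening: x, z, w unused
variable uses: v=1, u=1, x (λ-bound)=0, z (λ-bound)=0, w (λ-bound)=0
uses in reading order: u, v
typing: ✓ — A
all disciplines: ordered ✗ · linear ✗ · affine ✓ · relevant ✗ · unrestricted ✓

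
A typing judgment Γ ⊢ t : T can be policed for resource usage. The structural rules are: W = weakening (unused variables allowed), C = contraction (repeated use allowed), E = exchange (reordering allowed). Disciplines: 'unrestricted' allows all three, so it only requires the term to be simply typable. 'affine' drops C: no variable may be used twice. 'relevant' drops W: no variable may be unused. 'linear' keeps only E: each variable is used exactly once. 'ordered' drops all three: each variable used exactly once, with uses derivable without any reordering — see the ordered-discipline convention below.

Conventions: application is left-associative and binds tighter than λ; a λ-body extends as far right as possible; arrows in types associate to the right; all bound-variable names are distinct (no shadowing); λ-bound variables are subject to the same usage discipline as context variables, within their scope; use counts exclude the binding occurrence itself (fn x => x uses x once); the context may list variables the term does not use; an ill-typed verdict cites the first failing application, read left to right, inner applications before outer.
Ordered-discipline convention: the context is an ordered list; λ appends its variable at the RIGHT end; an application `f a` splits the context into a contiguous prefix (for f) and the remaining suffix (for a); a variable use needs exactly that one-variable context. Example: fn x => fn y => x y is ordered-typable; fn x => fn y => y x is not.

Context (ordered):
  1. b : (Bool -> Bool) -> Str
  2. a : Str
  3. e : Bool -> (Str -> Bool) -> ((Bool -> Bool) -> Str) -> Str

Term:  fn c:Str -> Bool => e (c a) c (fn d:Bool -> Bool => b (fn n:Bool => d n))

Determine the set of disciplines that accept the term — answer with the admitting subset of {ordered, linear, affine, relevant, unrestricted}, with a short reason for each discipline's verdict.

accepted by: relevant, unrestricted
use counts: b ×1; a ×1; e ×1; c (bound) ×2; d (bound) ×1; n (bound) ×1
uses in reading order: e, c, a, c, b, d, n
typing: well-typed — term : (Str -> Bool) -> Str
ordered ✗ (uses contraction: c ×2)
linear ✗ (uses contraction: c ×2)
affine ✗ (uses contraction: c ×2)
relevant ✓ (none of b, a, e, c, d, n goes unused)
unrestricted ✓ (type-checks ((Str -> Bool) -> Str) and nothing is barred)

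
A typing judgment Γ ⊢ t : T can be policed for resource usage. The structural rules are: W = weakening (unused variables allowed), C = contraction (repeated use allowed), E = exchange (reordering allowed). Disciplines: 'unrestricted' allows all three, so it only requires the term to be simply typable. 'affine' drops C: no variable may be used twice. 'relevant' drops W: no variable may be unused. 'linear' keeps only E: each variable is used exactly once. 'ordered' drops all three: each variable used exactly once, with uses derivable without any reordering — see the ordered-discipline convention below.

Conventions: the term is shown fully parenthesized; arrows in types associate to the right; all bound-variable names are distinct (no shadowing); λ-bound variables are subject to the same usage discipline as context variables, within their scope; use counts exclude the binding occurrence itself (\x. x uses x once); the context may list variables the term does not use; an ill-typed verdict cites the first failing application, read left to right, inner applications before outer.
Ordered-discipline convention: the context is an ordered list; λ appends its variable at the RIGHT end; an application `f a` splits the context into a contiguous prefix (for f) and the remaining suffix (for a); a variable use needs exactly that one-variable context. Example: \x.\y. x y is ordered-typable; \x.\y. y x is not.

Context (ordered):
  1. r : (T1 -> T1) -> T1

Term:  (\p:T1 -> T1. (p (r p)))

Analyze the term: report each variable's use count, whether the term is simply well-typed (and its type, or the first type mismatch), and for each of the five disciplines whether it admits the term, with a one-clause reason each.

usage: r ×1; p [bound] ×2
use order (left to right): p, r, p
typing: ✓ — (T1 -> T1) -> T1
ordered: ✗, uses contraction: p ×2
linear: ✗, uses contraction: p ×2
affine: ✗, uses contraction: p ×2
relevant: ✓, at least one use each (r, p)
unrestricted: ✓, well-typed at (T1 -> T1) -> T1; no restrictions here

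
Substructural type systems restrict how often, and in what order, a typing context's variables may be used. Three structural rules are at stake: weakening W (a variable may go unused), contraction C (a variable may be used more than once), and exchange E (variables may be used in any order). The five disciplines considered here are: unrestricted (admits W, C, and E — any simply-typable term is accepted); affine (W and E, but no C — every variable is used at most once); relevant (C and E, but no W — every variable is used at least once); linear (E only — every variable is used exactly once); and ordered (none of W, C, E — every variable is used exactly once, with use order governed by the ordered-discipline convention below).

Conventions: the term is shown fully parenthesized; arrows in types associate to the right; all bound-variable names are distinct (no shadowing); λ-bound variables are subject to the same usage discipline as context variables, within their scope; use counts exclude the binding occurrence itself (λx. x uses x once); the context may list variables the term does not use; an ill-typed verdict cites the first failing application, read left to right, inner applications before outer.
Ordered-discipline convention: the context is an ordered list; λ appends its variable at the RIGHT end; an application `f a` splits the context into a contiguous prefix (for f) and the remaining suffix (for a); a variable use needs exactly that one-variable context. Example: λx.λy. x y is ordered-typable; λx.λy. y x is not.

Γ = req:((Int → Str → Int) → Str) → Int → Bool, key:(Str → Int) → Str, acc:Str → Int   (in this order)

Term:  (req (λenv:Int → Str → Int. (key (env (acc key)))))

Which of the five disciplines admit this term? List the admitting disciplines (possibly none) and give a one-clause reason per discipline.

accepted by: none
variable uses: req: 1; key: 2; acc: 1; env (λ-bound): 1
uses in reading order: req, key, env, acc, key
typing: ill-typed: an application expects Str but receives (Str → Int) → Str
ordered: ✗, fails simple typing
linear: ✗, a type mismatch blocks all five
affine: ✗, the type mismatch rejects it
relevant: ✗, not simply typable
unrestricted: ✗, fails simple typing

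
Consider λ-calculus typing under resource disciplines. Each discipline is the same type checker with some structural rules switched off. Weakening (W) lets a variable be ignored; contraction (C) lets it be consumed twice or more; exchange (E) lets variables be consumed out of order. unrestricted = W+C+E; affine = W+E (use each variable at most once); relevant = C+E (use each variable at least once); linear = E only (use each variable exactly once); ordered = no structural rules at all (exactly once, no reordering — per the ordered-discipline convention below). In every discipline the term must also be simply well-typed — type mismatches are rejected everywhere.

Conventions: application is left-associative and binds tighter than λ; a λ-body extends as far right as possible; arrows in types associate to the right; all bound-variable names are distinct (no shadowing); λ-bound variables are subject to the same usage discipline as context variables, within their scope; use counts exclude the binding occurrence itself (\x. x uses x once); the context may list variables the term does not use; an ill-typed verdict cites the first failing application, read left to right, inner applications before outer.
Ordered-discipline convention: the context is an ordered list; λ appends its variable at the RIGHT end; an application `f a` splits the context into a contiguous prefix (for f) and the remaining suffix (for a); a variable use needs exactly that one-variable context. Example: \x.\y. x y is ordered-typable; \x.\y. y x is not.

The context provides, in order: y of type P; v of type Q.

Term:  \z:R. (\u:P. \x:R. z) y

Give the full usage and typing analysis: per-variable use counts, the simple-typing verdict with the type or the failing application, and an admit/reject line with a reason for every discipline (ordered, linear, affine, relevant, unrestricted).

counts: y: 1×; v: 0×; z (bound): 1×; u (bound): 0×; x (bound): 0×
uses in reading order: z, y
typing: well-typed at R -> R -> R
ordered: ✗, v, u, x left unused
linear: ✗, v, u, x left unused
affine: ✓, at most one use each (y, v, z, u, x)
relevant: ✗, v, u, x left unused
unrestricted: ✓, well-typed at R -> R -> R; no restrictions here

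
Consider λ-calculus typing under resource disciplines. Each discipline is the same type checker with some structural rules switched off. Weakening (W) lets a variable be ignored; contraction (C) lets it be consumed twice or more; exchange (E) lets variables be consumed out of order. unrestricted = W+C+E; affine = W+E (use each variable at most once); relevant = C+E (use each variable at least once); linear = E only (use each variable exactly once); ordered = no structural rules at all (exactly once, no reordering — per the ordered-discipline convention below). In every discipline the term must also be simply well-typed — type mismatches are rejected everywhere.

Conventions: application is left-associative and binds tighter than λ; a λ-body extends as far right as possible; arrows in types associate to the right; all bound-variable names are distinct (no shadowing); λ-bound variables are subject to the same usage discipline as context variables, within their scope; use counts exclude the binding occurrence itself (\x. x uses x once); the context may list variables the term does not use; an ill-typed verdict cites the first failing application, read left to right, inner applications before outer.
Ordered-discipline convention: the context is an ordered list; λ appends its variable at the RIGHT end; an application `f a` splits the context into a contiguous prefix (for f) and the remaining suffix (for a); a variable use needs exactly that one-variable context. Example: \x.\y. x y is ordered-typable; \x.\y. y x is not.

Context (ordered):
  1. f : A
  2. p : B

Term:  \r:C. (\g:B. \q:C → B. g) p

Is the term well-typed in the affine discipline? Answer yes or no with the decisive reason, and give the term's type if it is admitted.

yes — no duplicate uses among f, p, r, g, q; term : C → (C → B) → B
use counts: f=0; p=1; r [bound]=0; g [bound]=1; q [bound]=0
uses in reading order: g, p
typing: the term checks, with type C → (C → B) → B
summary: ordered ✗ · linear ✗ · affine ✓ · relevant ✗ · unrestricted ✓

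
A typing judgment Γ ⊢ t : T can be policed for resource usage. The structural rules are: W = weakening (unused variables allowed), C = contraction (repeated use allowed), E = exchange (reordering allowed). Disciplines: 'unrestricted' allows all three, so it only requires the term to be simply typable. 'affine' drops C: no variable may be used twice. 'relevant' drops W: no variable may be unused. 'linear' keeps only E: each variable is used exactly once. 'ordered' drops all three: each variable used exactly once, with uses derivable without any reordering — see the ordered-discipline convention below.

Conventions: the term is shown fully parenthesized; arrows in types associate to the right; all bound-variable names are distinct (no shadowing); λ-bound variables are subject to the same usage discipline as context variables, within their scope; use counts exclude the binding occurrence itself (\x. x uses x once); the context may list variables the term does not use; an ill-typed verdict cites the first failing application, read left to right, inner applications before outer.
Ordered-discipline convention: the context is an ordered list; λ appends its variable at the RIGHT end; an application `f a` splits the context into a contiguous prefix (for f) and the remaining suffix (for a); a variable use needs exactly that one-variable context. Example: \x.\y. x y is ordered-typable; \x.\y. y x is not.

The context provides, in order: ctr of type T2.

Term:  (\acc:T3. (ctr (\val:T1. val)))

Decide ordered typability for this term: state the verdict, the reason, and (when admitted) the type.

no — fails simple typing
use counts: ctr=1, acc [bound]=0, val [bound]=1
uses in reading order: ctr, val
typing: ill-typed: non-arrow in function slot: T2
all disciplines: ordered ✗ | linear ✗ | affine ✗ | relevant ✗ | unrestricted ✗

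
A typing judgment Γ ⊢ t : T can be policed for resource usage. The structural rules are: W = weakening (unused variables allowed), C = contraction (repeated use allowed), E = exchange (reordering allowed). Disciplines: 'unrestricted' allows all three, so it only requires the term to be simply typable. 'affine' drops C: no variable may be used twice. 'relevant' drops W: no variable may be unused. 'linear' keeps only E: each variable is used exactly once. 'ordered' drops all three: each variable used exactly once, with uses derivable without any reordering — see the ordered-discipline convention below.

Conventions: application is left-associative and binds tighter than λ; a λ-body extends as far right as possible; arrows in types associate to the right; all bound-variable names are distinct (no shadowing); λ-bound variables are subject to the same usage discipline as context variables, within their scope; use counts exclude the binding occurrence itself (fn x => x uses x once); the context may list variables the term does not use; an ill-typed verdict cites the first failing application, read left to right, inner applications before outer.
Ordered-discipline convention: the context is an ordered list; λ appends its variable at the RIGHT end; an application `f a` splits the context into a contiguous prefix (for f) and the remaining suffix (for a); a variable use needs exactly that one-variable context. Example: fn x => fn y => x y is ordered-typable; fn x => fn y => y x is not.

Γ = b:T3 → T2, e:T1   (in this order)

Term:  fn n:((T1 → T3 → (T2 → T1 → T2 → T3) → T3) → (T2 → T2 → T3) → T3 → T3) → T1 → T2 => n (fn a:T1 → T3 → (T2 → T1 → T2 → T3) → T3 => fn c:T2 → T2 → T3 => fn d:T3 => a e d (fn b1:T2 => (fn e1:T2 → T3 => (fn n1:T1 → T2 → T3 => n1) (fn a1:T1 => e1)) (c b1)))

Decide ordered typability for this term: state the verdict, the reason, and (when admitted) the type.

no — b, a1 left unused
counts: b: 0, e: 1, n (λ-bound): 1, a (λ-bound): 1, c (λ-bound): 1, d (λ-bound): 1, b1 (λ-bound): 1, e1 (λ-bound): 1, n1 (λ-bound): 1, a1 (λ-bound): 0
use order (left to right): n, a, e, d, n1, e1, c, b1
typing: well-typed — term : (((T1 → T3 → (T2 → T1 → T2 → T3) → T3) → (T2 → T2 → T3) → T3 → T3) → T1 → T2) → T1 → T2
across the five disciplines: ordered ✗ | linear ✗ | affine ✓ | relevant ✗ | unrestricted ✓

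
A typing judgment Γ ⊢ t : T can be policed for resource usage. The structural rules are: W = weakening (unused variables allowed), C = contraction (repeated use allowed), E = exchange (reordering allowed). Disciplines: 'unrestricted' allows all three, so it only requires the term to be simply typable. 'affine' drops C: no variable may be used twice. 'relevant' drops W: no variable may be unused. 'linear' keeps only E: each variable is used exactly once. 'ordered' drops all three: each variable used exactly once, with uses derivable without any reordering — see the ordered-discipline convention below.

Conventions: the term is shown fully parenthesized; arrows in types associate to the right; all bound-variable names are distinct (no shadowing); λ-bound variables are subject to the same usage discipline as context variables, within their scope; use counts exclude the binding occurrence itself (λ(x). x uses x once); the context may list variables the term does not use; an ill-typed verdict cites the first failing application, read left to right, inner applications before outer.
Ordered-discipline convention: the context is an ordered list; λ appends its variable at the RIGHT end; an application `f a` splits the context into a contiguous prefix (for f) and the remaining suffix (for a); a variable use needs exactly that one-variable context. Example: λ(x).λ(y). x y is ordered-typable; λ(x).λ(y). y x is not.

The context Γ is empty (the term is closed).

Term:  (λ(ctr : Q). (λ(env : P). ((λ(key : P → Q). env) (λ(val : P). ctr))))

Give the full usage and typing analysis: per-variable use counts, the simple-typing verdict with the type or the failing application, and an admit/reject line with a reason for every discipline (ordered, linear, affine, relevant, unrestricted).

counts: ctr [bound]=1, env [bound]=1, key [bound]=0, val [bound]=0
left-to-right use order: env, ctr
typing: well-typed at Q → P → P
ordered ✗ (key, val left unused)
linear ✗ (key, val left unused)
affine ✓ (none of ctr, env, key, val used more than once)
relevant ✗ (key, val left unused)
unrestricted ✓ (typability at Q → P → P is all that's needed)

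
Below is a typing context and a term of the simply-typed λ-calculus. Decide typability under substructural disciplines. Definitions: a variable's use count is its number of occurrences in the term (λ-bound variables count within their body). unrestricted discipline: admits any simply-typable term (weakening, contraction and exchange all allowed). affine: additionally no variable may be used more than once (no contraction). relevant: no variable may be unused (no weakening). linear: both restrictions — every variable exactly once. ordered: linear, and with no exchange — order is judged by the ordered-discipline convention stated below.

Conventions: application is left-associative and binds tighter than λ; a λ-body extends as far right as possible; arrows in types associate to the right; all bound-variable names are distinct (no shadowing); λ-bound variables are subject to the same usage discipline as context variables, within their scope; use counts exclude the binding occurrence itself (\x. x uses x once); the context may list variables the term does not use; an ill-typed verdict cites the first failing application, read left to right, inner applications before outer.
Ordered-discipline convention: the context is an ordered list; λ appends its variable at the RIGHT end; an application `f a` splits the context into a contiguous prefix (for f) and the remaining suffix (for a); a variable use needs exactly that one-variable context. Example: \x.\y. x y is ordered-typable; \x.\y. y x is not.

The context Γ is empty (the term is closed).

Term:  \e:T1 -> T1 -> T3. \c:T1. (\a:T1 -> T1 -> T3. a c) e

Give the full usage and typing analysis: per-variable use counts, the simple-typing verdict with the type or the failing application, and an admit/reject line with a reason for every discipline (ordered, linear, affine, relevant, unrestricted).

variable uses: e [bound]: 1, c [bound]: 1, a [bound]: 1
use order (left to right): a, c, e
typing: well-typed — term : (T1 -> T1 -> T3) -> T1 -> T1 -> T3
ordered ✗ (no contiguous prefix/suffix split fits a, c, e)
linear ✓ (e, c, a: one use apiece)
affine ✓ (no duplicate uses among e, c, a)
relevant ✓ (e, c, a: all used, weakening unneeded)
unrestricted ✓ (simply typable at (T1 -> T1 -> T3) -> T1 -> T1 -> T3; W, C, E all held)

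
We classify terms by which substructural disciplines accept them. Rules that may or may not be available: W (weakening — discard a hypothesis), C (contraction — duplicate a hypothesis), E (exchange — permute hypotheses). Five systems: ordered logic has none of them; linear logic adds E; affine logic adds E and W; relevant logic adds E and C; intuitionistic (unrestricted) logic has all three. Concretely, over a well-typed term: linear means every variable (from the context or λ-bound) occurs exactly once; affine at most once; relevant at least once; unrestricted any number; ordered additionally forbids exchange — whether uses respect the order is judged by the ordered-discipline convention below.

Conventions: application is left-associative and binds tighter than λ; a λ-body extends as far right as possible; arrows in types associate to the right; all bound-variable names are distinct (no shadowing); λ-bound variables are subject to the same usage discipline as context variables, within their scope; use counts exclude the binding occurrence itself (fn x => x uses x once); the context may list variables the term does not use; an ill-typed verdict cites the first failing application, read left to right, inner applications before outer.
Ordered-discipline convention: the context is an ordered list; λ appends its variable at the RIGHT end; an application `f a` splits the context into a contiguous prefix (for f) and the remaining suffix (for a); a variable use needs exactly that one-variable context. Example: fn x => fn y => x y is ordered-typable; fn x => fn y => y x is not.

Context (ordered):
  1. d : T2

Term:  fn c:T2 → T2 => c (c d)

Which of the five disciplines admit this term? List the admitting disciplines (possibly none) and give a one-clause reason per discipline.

admitting disciplines: relevant, unrestricted
counts: d=1; c (λ-bound)=2
uses in reading order: c, c, d
typing: well-typed — term : (T2 → T2) → T2
ordered: ✗, c ×2 used more than once (contraction)
linear: ✗, c ×2 used more than once (contraction)
affine: ✗, c ×2 used more than once (contraction)
relevant: ✓, none of d, c goes unused
unrestricted: ✓, simply typable at (T2 → T2) → T2; W, C, E all held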